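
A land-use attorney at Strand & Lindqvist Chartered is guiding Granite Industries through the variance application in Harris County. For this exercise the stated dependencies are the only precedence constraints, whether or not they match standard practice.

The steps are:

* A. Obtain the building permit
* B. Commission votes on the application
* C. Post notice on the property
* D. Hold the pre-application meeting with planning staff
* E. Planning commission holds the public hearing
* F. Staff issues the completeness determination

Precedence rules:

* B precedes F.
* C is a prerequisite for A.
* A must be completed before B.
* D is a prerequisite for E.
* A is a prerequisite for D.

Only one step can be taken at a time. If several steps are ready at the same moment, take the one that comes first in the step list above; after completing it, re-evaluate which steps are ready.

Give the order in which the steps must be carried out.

C has no prerequisites → C first.
That leaves A as the only ready step → A.
B and D are both available; B is listed earlier → B.
Ready: D and F. D is listed earlier → D.
Now E and F have their prerequisites met. E is listed earlier, so E next.
That leaves F as the only ready step → F.

C → A → B → D → E → F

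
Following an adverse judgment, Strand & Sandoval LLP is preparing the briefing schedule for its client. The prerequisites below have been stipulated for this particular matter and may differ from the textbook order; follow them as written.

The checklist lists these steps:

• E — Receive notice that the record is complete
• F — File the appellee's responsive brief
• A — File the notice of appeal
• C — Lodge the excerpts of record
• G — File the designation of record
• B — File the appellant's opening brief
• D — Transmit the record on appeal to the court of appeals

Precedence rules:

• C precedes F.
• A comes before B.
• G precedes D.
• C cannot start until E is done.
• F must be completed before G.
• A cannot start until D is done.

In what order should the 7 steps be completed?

E is the only step with nothing outstanding, so it goes first.
C is the only step now ready → C.
F needed C, now all done → F.
Next only G has its prerequisites met → G.
That leaves D as the only ready step → D.
Next only A has its prerequisites met → A.
B is the only step now ready → B.

E → C → F → G → D → A → B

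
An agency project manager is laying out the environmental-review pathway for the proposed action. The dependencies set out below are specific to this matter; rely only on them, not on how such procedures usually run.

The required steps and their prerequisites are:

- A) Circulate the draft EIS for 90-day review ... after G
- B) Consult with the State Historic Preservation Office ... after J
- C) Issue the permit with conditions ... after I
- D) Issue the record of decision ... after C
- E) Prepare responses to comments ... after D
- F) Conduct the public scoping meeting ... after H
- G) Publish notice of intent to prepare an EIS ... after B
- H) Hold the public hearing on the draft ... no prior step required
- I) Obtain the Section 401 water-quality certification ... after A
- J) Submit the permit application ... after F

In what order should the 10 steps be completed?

H F J B G A I C D E

H is the only step with nothing outstanding, so it goes first.
F needed H, now all done → F.
That leaves J as the only ready step → J.
That leaves B as the only ready step → B.
Next only G has its prerequisites met → G.
That leaves A as the only ready step → A.
That leaves I as the only ready step → I.
C is the only step now ready → C.
D needed C, now all done → D.
That leaves E as the only ready step → E.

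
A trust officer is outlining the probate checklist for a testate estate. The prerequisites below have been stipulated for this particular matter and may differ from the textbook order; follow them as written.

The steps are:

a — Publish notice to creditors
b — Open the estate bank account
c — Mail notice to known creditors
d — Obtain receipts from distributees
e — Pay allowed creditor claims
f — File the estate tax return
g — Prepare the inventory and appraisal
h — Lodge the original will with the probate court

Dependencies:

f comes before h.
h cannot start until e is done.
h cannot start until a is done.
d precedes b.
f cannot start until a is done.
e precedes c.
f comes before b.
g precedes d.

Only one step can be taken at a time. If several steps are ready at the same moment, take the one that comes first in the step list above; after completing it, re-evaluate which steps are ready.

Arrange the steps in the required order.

a → e → c → f → g → d → b → h

a, e and g have no prerequisites; a is listed earlier, so a is first.
f now also ready, so the ready set is {e, f, g}; e is listed earlier → e.
Ready: c, f and g. c is listed earlier → c.
Ready: f and g. f is listed earlier → f.
g and h are both available; g is listed earlier → g.
d and h are both available; d is listed earlier → d.
Now b and h have their prerequisites met. b is listed earlier, so b next.
h needed a, e and f, now all done → h.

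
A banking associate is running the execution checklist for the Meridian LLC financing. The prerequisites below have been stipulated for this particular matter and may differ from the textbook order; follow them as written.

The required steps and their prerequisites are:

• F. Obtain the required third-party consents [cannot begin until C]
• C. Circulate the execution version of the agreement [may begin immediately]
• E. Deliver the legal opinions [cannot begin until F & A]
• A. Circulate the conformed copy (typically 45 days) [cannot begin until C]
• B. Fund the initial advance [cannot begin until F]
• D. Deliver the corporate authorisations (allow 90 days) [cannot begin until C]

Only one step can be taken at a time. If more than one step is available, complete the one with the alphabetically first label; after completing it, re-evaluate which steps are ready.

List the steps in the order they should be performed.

C A D F B E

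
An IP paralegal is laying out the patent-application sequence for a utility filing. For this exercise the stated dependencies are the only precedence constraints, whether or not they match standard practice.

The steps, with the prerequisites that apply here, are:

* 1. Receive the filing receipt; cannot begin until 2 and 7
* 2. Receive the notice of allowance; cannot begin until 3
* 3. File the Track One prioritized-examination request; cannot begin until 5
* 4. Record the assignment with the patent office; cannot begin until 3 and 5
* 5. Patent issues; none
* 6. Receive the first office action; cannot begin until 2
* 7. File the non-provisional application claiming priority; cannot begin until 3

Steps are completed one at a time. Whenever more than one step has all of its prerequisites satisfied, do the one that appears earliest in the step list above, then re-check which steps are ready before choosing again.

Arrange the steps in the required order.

5, 3, 2, 4, 6, 7, 1

5 has no prerequisites → 5 first.
3 is the only step now ready → 3.
Ready: 2, 4 and 7. 2 is listed earlier → 2.
Ready: 4, 6 and 7. 4 is listed earlier → 4.
Ready: 6 and 7. 6 is listed earlier → 6.
That leaves 7 as the only ready step → 7.
Next only 1 has its prerequisites met → 1.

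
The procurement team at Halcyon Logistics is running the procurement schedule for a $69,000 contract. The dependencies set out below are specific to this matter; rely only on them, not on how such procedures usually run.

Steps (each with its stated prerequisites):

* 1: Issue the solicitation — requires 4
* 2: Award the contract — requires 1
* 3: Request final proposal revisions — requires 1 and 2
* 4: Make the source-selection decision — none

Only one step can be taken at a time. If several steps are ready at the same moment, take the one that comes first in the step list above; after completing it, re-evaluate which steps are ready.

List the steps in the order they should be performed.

Only 4 has no prerequisites, so it is first.
1 needed 4, now all done → 1.
2 needed 1, now all done → 2.
That leaves 3 as the only ready step → 3.

4, 1, 2, 3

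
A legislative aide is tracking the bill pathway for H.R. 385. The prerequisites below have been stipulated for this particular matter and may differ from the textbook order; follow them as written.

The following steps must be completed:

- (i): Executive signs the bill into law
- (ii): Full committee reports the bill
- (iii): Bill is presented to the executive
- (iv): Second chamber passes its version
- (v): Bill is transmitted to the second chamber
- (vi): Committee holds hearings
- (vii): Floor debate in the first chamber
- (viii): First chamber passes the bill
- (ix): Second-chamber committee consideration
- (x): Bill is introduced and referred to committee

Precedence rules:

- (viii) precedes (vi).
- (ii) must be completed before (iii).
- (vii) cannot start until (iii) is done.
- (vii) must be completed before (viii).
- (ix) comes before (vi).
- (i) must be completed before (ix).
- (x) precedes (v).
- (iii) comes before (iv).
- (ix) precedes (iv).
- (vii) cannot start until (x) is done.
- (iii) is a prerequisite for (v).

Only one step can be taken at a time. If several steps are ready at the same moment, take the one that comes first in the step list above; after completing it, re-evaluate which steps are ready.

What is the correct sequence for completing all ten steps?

Nothing is required for (i), (ii) and (x). (i) is listed earlier → (i) first.
(ix) now also ready, so the ready set is {(ii), (ix), (x)}; (ii) is listed earlier → (ii).
Ready: (iii), (ix) and (x). (iii) is listed earlier → (iii).
Now (ix) and (x) have their prerequisites met. (ix) is listed earlier, so (ix) next.
(iv) now also ready, so the ready set is {(iv), (x)}; (iv) is listed earlier → (iv).
Next only (x) has its prerequisites met → (x).
Ready: (v) and (vii). (v) is listed earlier → (v).
Next only (vii) has its prerequisites met → (vii).
Next only (viii) has its prerequisites met → (viii).
Next only (vi) has its prerequisites met → (vi).

(i), (ii), (iii), (ix), (iv), (x), (v), (vii), (viii), (vi)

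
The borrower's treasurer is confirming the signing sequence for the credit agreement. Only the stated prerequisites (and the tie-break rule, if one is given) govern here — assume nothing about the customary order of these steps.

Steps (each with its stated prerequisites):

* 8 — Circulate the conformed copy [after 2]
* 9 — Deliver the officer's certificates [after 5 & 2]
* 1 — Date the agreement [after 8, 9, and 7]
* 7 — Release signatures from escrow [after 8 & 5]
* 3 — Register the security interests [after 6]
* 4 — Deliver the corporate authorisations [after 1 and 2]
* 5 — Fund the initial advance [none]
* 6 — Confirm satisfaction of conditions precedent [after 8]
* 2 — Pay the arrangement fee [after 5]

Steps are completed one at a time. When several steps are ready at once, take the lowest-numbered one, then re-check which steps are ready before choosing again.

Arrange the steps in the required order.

5, 2, 8, 6, 3, 7, 9, 1, 4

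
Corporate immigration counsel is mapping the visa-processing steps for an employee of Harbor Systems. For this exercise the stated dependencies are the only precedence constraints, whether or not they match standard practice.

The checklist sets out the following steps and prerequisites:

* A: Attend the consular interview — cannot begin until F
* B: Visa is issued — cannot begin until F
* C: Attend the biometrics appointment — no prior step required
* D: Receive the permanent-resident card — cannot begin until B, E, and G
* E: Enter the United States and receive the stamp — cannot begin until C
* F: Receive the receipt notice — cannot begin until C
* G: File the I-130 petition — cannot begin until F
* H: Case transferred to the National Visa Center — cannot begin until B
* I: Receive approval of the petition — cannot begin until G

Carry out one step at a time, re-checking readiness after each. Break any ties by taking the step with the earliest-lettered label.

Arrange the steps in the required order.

C has no prerequisites → C first.
E and F are both available; E has the earlier label → E.
Next only F has its prerequisites met → F.
Ready: A, B and G. A has the earlier label → A.
B and G are both available; B has the earlier label → B.
H now also ready, so the ready set is {G, H}; G has the earlier label → G.
D and I now also ready, so the ready set is {D, H, I}; D has the earlier label → D.
Now H and I have their prerequisites met. H has the earlier label, so H next.
That leaves I as the only ready step → I.

C → E → F → A → B → G → D → H → I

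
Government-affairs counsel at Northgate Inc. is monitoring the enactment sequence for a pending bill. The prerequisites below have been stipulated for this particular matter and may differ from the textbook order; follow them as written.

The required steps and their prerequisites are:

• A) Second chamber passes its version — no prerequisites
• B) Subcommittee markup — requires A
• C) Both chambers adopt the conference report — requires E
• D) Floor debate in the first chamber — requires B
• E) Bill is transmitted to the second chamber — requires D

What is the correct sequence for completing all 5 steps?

Only A has no prerequisites, so it is first.
B is the only step now ready → B.
Next only D has its prerequisites met → D.
That leaves E as the only ready step → E.
Next only C has its prerequisites met → C.

A, B, D, E, C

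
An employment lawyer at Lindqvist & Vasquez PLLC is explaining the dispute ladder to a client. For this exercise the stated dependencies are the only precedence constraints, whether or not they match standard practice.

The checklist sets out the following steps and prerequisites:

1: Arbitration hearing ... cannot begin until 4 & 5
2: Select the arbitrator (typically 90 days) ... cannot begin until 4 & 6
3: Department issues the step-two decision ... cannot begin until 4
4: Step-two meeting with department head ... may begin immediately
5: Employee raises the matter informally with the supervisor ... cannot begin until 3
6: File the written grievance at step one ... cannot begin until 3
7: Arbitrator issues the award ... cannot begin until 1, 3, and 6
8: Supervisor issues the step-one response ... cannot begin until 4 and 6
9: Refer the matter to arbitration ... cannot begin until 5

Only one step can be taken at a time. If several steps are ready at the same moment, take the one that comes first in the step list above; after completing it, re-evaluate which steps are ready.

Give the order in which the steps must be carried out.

4 has no prerequisites → 4 first.
That leaves 3 as the only ready step → 3.
5 and 6 are both available; 5 is listed earlier → 5.
Now 1, 6 and 9 have their prerequisites met. 1 is listed earlier, so 1 next.
6 and 9 are both available; 6 is listed earlier → 6.
2, 7 and 8 now also ready, so the ready set is {2, 7, 8, 9}; 2 is listed earlier → 2.
Now 7, 8 and 9 have their prerequisites met. 7 is listed earlier, so 7 next.
Ready: 8 and 9. 8 is listed earlier → 8.
9 is the only step now ready → 9.

4 → 3 → 5 → 1 → 6 → 2 → 7 → 8 → 9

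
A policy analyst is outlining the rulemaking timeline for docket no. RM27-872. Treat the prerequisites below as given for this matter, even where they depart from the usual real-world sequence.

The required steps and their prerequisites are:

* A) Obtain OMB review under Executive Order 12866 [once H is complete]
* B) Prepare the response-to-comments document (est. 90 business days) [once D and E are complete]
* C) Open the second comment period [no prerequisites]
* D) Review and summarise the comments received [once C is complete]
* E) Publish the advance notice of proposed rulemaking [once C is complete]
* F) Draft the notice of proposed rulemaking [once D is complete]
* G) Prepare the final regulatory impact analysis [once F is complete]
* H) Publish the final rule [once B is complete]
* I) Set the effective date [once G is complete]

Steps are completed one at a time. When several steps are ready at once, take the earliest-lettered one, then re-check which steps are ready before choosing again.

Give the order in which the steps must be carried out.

C is the only step with nothing outstanding, so it goes first.
Now D and E have their prerequisites met. D has the earlier label, so D next.
Now E and F have their prerequisites met. E has the earlier label, so E next.
B now also ready, so the ready set is {B, F}; B has the earlier label → B.
Ready: F and H. F has the earlier label → F.
G now also ready, so the ready set is {G, H}; G has the earlier label → G.
H and I are both available; H has the earlier label → H.
A now also ready, so the ready set is {A, I}; A has the earlier label → A.
I needed G, now all done → I.

C → D → E → B → F → G → H → A → I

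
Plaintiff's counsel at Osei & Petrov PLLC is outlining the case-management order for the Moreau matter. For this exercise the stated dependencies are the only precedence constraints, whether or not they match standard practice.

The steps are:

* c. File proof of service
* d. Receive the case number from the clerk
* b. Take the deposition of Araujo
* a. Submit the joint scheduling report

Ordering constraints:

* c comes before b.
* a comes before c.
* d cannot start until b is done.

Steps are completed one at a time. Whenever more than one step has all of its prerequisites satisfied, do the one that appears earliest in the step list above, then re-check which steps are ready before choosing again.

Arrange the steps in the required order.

a → c → b → d

a is the only step with nothing outstanding, so it goes first.
That leaves c as the only ready step → c.
Next only b has its prerequisites met → b.
d needed b, now all done → d.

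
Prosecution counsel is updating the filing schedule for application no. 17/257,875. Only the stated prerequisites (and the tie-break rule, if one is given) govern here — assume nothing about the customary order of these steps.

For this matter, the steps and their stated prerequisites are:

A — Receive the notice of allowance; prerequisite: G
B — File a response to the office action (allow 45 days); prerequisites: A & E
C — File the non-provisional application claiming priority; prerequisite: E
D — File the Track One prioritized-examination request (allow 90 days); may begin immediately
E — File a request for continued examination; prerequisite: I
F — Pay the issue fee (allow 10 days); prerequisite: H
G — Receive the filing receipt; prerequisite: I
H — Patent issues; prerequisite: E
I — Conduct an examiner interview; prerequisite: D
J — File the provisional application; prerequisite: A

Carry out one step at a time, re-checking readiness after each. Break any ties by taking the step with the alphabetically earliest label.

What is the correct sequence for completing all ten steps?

D I E C G A B H F J

D has no prerequisites → D first.
I is the only step now ready → I.
Ready: E and G. E has the earlier label → E.
C and H now also ready, so the ready set is {C, G, H}; C has the earlier label → C.
G and H are both available; G has the earlier label → G.
Now A and H have their prerequisites met. A has the earlier label, so A next.
B and J now also ready, so the ready set is {B, H, J}; B has the earlier label → B.
Ready: H and J. H has the earlier label → H.
F and J are both available; F has the earlier label → F.
That leaves J as the only ready step → J.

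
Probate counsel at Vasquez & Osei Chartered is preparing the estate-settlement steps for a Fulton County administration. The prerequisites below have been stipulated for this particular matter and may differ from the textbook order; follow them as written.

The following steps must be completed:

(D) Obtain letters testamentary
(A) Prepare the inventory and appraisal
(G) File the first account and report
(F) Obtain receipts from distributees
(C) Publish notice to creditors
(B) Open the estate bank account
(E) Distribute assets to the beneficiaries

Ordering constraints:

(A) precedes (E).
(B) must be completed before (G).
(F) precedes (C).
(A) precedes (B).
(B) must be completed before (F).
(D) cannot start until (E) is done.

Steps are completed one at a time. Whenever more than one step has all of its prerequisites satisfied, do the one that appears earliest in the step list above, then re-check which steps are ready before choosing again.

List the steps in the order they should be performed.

(A) → (B) → (G) → (F) → (C) → (E) → (D)

(A) has no prerequisites → (A) first.
Ready: (B) and (E). (B) is listed earlier → (B).
(G) and (F) now also ready, so the ready set is {(G), (F), (E)}; (G) is listed earlier → (G).
Ready: (F) and (E). (F) is listed earlier → (F).
(C) now also ready, so the ready set is {(C), (E)}; (C) is listed earlier → (C).
That leaves (E) as the only ready step → (E).
(D) is the only step now ready → (D).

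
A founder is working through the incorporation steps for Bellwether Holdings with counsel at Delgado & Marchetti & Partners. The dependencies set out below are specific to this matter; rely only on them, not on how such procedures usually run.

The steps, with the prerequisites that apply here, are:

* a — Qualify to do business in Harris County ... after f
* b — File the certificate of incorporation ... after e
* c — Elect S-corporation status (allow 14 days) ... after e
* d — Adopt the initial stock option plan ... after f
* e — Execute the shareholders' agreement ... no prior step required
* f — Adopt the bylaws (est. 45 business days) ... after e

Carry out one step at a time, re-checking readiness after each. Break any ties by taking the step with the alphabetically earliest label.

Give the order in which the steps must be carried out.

e, b, c, f, a, d

Only e has no prerequisites, so it is first.
Ready: b, c and f. b has the earlier label → b.
Ready: c and f. c has the earlier label → c.
That leaves f as the only ready step → f.
Now a and d have their prerequisites met. a has the earlier label, so a next.
That leaves d as the only ready step → d.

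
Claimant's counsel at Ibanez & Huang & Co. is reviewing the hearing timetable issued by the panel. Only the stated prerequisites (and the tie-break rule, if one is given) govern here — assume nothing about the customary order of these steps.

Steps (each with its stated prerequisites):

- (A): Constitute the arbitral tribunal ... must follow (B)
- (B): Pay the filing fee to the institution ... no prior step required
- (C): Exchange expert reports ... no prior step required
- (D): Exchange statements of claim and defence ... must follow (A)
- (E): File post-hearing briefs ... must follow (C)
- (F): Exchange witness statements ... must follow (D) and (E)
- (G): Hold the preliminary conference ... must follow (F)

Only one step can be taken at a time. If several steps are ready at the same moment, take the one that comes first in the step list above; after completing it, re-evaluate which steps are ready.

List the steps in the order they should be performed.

(B) → (A) → (C) → (D) → (E) → (F) → (G)

(B) and (C) have no prerequisites; (B) is listed earlier, so (B) is first.
(A) now also ready, so the ready set is {(A), (C)}; (A) is listed earlier → (A).
(D) now also ready, so the ready set is {(C), (D)}; (C) is listed earlier → (C).
(E) now also ready, so the ready set is {(D), (E)}; (D) is listed earlier → (D).
(E) needed (C), now all done → (E).
(F) needed (D) and (E), now all done → (F).
(G) needed (F), now all done → (G).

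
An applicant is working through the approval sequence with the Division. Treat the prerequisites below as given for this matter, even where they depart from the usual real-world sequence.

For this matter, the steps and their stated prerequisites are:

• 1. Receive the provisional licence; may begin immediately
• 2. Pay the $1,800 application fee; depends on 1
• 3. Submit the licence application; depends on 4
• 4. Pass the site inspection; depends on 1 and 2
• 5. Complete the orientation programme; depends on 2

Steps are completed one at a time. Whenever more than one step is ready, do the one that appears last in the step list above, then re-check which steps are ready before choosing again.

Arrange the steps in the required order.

1 2 5 4 3

1 has no prerequisites → 1 first.
2 needed 1, now all done → 2.
Now 5 and 4 have their prerequisites met. 5 is listed later, so 5 next.
Next only 4 has its prerequisites met → 4.
3 needed 4, now all done → 3.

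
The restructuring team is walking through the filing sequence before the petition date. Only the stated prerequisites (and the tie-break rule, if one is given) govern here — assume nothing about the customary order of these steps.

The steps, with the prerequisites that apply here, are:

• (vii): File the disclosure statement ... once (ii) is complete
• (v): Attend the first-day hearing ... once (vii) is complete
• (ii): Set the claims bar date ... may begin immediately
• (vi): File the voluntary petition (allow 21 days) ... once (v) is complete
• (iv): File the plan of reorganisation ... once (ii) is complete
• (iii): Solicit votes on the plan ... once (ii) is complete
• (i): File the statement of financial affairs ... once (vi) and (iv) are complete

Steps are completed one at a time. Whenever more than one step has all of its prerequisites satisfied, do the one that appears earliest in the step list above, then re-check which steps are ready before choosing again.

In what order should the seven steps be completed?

(ii), (vii), (v), (vi), (iv), (iii), (i)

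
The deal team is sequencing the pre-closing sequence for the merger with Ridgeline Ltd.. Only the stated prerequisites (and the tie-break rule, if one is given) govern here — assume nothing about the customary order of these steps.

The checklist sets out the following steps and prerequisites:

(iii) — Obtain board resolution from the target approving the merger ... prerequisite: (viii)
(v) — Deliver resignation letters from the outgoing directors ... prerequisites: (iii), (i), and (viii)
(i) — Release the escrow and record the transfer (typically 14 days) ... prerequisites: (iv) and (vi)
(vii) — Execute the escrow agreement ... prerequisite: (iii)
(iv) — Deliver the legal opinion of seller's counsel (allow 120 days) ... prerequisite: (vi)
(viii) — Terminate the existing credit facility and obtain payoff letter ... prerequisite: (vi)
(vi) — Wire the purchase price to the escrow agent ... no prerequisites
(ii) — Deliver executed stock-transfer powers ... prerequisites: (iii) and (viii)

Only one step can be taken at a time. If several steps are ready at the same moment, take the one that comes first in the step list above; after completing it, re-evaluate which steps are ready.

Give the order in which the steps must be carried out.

(vi) → (iv) → (i) → (viii) → (iii) → (v) → (vii) → (ii)

Only (vi) has no prerequisites, so it is first.
(iv) and (viii) are both available; (iv) is listed earlier → (iv).
(i) now also ready, so the ready set is {(i), (viii)}; (i) is listed earlier → (i).
Next only (viii) has its prerequisites met → (viii).
That leaves (iii) as the only ready step → (iii).
(v), (vii) and (ii) are all available; (v) is listed earlier → (v).
Now (vii) and (ii) have their prerequisites met. (vii) is listed earlier, so (vii) next.
Next only (ii) has its prerequisites met → (ii).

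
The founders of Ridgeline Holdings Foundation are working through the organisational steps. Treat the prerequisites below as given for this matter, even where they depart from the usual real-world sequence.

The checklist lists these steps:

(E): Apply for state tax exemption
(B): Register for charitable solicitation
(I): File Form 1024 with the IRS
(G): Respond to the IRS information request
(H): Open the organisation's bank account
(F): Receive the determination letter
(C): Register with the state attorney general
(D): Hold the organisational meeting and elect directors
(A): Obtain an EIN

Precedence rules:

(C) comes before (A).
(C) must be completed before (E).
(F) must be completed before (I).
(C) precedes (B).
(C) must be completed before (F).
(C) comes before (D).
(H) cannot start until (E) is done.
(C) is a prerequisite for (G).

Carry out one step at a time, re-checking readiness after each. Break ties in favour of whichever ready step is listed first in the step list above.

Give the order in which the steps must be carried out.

(C) is the only step with nothing outstanding, so it goes first.
(E), (B), (G), (F), (D) and (A) are all available; (E) is listed earlier → (E).
(H) now also ready, so the ready set is {(B), (G), (H), (F), (D), (A)}; (B) is listed earlier → (B).
Now (G), (H), (F), (D) and (A) have their prerequisites met. (G) is listed earlier, so (G) next.
(H), (F), (D) and (A) are all available; (H) is listed earlier → (H).
Now (F), (D) and (A) have their prerequisites met. (F) is listed earlier, so (F) next.
(I) now also ready, so the ready set is {(I), (D), (A)}; (I) is listed earlier → (I).
(D) and (A) are both available; (D) is listed earlier → (D).
That leaves (A) as the only ready step → (A).

(C) (E) (B) (G) (H) (F) (I) (D) (A)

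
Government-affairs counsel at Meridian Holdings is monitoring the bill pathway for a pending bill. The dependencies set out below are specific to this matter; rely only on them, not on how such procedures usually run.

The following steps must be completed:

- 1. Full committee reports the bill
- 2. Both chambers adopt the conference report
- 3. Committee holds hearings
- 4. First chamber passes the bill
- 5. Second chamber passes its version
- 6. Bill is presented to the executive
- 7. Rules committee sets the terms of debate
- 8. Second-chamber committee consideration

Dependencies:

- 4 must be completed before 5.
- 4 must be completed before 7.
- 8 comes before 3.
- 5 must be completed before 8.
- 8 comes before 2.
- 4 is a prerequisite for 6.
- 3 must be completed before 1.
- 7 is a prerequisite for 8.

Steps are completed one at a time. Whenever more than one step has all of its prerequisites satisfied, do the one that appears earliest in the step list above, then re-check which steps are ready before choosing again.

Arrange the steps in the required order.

4 has no prerequisites → 4 first.
Ready: 5, 6 and 7. 5 is listed earlier → 5.
6 and 7 are both available; 6 is listed earlier → 6.
7 needed 4, now all done → 7.
Next only 8 has its prerequisites met → 8.
2 and 3 are both available; 2 is listed earlier → 2.
3 needed 8, now all done → 3.
1 needed 3, now all done → 1.

4, 5, 6, 7, 8, 2, 3, 1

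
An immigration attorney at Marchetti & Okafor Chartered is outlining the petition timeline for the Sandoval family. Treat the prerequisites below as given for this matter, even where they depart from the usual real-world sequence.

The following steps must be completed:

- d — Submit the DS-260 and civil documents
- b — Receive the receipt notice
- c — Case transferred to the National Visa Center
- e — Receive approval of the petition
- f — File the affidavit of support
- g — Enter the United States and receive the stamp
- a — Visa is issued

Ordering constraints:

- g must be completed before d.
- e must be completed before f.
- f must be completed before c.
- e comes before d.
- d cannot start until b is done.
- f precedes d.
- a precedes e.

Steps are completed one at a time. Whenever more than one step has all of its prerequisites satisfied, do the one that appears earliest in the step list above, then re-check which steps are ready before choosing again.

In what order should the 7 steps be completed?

Nothing is required for b, g and a. b is listed earlier → b first.
g and a are both available; g is listed earlier → g.
That leaves a as the only ready step → a.
That leaves e as the only ready step → e.
f is the only step now ready → f.
Now d and c have their prerequisites met. d is listed earlier, so d next.
c needed f, now all done → c.

b g a e f d c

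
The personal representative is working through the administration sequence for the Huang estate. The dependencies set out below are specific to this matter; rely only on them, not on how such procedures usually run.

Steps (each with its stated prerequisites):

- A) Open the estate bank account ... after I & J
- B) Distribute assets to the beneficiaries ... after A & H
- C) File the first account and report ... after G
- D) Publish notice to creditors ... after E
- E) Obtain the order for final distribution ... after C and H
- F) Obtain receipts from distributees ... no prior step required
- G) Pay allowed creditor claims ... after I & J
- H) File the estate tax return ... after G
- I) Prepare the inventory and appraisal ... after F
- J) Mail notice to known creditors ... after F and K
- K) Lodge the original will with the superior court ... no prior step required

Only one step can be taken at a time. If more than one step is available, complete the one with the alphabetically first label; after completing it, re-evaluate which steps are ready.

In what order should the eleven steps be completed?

Nothing is required for F and K. F has the earlier label → F first.
I now also ready, so the ready set is {I, K}; I has the earlier label → I.
Next only K has its prerequisites met → K.
J needed F and K, now all done → J.
Now A and G have their prerequisites met. A has the earlier label, so A next.
Next only G has its prerequisites met → G.
Ready: C and H. C has the earlier label → C.
H needed G, now all done → H.
Ready: B and E. B has the earlier label → B.
E needed C and H, now all done → E.
D is the only step now ready → D.

F I K J A G C H B E D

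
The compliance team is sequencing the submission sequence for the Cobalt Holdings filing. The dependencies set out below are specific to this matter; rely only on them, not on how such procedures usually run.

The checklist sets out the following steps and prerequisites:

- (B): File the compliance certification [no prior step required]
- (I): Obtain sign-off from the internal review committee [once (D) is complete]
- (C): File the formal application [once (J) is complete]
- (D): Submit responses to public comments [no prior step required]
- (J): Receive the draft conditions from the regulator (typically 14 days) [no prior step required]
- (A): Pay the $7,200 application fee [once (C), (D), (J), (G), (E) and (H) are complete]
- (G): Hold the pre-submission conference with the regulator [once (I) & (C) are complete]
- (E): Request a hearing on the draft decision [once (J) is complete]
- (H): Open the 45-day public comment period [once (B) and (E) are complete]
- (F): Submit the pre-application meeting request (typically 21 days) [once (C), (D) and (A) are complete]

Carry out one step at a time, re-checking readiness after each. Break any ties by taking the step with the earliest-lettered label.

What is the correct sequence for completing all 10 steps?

(B) (D) (I) (J) (C) (E) (G) (H) (A) (F)

(B), (D) and (J) have no prerequisites; (B) has the earlier label, so (B) is first.
(D) and (J) are both available; (D) has the earlier label → (D).
Ready: (I) and (J). (I) has the earlier label → (I).
Next only (J) has its prerequisites met → (J).
Ready: (C) and (E). (C) has the earlier label → (C).
Ready: (E) and (G). (E) has the earlier label → (E).
(H) now also ready, so the ready set is {(G), (H)}; (G) has the earlier label → (G).
(H) needed (B) and (E), now all done → (H).
(A) needed (C), (D), (E), (G), (H) and (J), now all done → (A).
(F) is the only step now ready → (F).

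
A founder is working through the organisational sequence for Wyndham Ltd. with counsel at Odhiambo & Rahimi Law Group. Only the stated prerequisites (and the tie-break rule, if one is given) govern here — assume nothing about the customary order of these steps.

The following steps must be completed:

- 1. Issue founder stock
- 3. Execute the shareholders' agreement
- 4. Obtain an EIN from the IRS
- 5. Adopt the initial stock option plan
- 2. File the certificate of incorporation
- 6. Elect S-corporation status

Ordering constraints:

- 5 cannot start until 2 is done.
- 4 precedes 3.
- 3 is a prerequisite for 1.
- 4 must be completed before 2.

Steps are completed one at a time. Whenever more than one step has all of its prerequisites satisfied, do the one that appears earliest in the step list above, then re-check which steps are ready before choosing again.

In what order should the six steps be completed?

4 → 3 → 1 → 2 → 5 → 6

Nothing is required for 4 and 6. 4 is listed earlier → 4 first.
Now 3, 2 and 6 have their prerequisites met. 3 is listed earlier, so 3 next.
1 now also ready, so the ready set is {1, 2, 6}; 1 is listed earlier → 1.
Now 2 and 6 have their prerequisites met. 2 is listed earlier, so 2 next.
Ready: 5 and 6. 5 is listed earlier → 5.
That leaves 6 as the only ready step → 6.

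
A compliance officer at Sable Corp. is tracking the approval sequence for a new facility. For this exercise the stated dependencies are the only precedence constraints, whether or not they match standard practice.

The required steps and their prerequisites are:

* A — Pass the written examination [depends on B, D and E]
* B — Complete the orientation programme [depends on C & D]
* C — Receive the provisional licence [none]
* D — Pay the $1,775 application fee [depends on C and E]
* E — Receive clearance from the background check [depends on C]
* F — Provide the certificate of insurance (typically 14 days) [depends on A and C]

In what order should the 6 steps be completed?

C → E → D → B → A → F

C has no prerequisites → C first.
E needed C, now all done → E.
D is the only step now ready → D.
B is the only step now ready → B.
Next only A has its prerequisites met → A.
F needed A and C, now all done → F.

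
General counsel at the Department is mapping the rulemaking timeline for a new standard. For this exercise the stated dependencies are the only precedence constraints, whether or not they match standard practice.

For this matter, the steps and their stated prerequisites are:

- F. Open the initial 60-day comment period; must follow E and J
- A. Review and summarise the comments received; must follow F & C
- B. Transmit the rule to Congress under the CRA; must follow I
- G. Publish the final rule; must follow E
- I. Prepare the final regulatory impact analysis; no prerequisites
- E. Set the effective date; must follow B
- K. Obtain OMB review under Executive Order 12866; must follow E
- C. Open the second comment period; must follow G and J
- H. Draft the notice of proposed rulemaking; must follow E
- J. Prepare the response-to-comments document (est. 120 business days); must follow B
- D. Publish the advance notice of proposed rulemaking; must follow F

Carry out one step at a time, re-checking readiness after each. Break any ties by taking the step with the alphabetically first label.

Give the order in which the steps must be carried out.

Only I has no prerequisites, so it is first.
That leaves B as the only ready step → B.
Now E and J have their prerequisites met. E has the earlier label, so E next.
G, H and K now also ready, so the ready set is {G, H, J, K}; G has the earlier label → G.
H, J and K are all available; H has the earlier label → H.
Ready: J and K. J has the earlier label → J.
Ready: C, F and K. C has the earlier label → C.
Now F and K have their prerequisites met. F has the earlier label, so F next.
Ready: A, D and K. A has the earlier label → A.
Now D and K have their prerequisites met. D has the earlier label, so D next.
K needed E, now all done → K.

I B E G H J C F A D K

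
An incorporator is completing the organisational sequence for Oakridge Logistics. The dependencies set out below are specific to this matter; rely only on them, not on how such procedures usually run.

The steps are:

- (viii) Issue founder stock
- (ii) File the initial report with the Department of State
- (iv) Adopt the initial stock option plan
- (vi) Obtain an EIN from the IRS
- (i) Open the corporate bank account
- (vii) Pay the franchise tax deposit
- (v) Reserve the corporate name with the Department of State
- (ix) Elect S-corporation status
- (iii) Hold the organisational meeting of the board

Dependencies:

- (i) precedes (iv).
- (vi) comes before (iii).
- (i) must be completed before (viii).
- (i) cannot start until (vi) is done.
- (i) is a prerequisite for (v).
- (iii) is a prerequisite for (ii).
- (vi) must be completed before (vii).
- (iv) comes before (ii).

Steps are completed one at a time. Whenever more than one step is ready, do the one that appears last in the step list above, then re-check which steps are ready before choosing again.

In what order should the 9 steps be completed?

(ix) → (vi) → (iii) → (vii) → (i) → (v) → (iv) → (ii) → (viii)

(ix) and (vi) have no prerequisites; (ix) is listed later, so (ix) is first.
Next only (vi) has its prerequisites met → (vi).
Ready: (iii), (vii) and (i). (iii) is listed later → (iii).
Ready: (vii) and (i). (vii) is listed later → (vii).
(i) needed (vi), now all done → (i).
Now (v), (iv) and (viii) have their prerequisites met. (v) is listed later, so (v) next.
(iv) and (viii) are both available; (iv) is listed later → (iv).
(ii) and (viii) are both available; (ii) is listed later → (ii).
That leaves (viii) as the only ready step → (viii).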